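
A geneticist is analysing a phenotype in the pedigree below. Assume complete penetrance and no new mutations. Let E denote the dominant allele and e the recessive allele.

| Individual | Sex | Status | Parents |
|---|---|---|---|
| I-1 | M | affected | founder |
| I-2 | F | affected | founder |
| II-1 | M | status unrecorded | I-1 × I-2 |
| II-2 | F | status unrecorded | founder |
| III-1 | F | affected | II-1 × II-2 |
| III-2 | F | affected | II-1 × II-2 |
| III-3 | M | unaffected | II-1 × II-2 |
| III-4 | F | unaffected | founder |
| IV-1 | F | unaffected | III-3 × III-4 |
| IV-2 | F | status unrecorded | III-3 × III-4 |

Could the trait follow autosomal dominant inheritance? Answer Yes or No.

Yes

A consistent assignment under autosomal dominant exists: I-1 EE, I-2 Ee, II-1 Ee, II-2 Ee, III-1 EE, III-2 EE, III-3 ee, III-4 ee, IV-1 ee, IV-2 ee.
In this assignment every recorded phenotype matches its genotype and every non-founder's genotype is obtainable from its parents' genotypes, so the pedigree is consistent.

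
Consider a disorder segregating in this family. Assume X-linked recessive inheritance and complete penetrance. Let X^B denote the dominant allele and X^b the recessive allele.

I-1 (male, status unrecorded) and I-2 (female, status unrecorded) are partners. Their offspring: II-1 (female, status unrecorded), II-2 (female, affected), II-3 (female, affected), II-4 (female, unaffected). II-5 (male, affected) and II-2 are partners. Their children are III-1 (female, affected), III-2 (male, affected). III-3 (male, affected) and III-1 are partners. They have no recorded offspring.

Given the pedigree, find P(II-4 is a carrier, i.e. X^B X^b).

1

II-4 is unaffected so carries B and received b from I-1 (X^b Y), so II-4 is X^B X^b, giving P(X^B X^b) = 1.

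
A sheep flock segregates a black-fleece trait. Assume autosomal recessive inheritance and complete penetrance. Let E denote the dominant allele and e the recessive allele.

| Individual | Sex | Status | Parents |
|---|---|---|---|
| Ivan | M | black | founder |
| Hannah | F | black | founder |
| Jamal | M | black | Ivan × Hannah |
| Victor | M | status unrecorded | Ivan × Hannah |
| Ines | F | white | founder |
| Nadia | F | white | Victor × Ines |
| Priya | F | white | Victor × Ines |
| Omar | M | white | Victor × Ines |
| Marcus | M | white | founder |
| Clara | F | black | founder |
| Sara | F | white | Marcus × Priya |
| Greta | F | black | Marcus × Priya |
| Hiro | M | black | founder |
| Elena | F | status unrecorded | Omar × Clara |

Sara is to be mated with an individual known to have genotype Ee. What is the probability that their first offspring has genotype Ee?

Marcus is white so carries E and passed e to Greta (ee), so Marcus is Ee.
Priya is white so carries E and received e from Victor (ee), so Priya is Ee.
Sara is a white offspring of Marcus (Ee) × Priya (Ee), whose cross gives 1/4 EE : 1/2 Ee : 1/4 ee; conditioning on being white, Sara is EE with probability 1/3, Ee with probability 2/3.
Summing over parental genotype combinations, P(offspring has genotype Ee) = 1/3·1/2 + 2/3·1/2 = 1/2.

1/2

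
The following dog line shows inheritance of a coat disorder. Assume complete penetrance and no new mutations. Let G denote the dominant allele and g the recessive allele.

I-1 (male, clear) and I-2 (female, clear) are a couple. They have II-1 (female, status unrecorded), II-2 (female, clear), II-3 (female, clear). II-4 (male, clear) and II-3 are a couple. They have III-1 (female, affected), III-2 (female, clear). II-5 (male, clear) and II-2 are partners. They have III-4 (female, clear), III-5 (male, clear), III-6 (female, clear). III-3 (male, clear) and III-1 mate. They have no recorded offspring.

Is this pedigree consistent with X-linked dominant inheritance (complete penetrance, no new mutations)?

Under X-linked dominant, III-1 (affected, female) cannot arise from II-4 (clear) × II-3 (clear).

No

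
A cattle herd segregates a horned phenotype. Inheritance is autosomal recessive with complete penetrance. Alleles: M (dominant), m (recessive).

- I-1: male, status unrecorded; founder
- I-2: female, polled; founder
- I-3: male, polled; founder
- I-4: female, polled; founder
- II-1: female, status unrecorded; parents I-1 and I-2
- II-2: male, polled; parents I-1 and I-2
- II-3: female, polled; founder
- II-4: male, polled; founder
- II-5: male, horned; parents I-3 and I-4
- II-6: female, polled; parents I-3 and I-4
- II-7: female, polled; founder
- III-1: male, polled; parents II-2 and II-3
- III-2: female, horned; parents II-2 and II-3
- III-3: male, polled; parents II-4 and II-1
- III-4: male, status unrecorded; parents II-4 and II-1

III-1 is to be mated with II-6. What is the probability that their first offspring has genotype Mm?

II-2 is polled so carries M and passed m to III-2 (mm), so II-2 is Mm.
II-3 is polled so carries M and passed m to III-2 (mm), so II-3 is Mm.
III-1 is a polled offspring of II-2 (Mm) × II-3 (Mm), whose cross gives 1/4 MM : 1/2 Mm : 1/4 mm; conditioning on being polled, III-1 is MM with probability 1/3, Mm with probability 2/3.
I-3 is polled so carries M and passed m to II-5 (mm), so I-3 is Mm.
I-4 is polled so carries M and passed m to II-5 (mm), so I-4 is Mm.
II-6 is a polled offspring of I-3 (Mm) × I-4 (Mm), whose cross gives 1/4 MM : 1/2 Mm : 1/4 mm; conditioning on being polled, II-6 is MM with probability 1/3, Mm with probability 2/3.
Summing over parental genotype combinations, P(offspring has genotype Mm) = 2/9·1/2 + 2/9·1/2 + 4/9·1/2 = 4/9.

4/9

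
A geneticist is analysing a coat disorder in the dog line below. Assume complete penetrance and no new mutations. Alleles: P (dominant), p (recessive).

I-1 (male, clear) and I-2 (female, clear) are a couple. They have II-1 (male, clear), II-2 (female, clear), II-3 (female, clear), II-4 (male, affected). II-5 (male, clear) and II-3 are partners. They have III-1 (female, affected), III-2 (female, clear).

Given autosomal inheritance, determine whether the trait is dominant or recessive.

recessive

I-1 and I-2 are both clear yet have an affected child II-4. Under dominance, an affected child requires at least one affected parent, so the trait cannot be dominant.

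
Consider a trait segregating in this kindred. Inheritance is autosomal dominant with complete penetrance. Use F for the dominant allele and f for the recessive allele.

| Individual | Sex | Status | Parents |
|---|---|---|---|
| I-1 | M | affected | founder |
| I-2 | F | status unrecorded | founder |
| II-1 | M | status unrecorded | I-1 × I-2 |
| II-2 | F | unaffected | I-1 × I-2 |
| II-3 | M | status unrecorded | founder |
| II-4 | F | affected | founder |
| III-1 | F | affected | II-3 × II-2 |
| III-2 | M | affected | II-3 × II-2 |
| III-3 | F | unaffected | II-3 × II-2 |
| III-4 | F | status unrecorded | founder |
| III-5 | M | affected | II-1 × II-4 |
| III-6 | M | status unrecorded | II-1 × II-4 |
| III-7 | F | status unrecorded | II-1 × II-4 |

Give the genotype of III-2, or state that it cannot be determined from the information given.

Ff

From phenotype alone, III-2 is FF or Ff.
III-2 is affected so carries F and received f from II-2 (ff), so III-2 is Ff.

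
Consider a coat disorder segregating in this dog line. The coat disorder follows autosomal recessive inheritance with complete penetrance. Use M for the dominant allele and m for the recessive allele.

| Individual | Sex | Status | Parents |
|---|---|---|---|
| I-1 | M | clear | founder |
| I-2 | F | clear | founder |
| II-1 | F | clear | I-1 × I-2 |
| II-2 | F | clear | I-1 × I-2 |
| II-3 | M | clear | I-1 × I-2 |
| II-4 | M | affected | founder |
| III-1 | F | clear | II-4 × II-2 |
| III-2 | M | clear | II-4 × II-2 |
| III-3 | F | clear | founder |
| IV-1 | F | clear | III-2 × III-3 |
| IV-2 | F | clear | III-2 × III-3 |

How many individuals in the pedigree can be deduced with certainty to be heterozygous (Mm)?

Obligate heterozygotes: III-1 is clear so carries M and received m from II-4 (mm), so III-1 is Mm; III-2 is clear so carries M and received m from II-4 (mm), so III-2 is Mm.
Every other individual is either homozygous by phenotype or has at least one consistent homozygous assignment, so the count is 2.

2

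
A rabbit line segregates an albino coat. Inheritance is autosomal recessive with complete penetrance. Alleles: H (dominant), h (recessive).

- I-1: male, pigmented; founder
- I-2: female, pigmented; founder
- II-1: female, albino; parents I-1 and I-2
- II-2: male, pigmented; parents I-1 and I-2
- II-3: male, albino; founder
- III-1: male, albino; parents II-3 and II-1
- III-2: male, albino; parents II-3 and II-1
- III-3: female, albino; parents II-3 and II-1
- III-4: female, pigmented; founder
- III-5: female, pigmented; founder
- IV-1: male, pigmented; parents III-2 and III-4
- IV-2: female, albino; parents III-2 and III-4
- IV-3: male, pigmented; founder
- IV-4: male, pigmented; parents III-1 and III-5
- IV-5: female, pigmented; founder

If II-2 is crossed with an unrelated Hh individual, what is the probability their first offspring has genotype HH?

I-1 is pigmented so carries H and passed h to II-1 (hh), so I-1 is Hh.
I-2 is pigmented so carries H and passed h to II-1 (hh), so I-2 is Hh.
II-2 is a pigmented offspring of I-1 (Hh) × I-2 (Hh), whose cross gives 1/4 HH : 1/2 Hh : 1/4 hh; conditioning on being pigmented, II-2 is HH with probability 1/3, Hh with probability 2/3.
Summing over parental genotype combinations, P(offspring has genotype HH) = 1/3·1/2 + 2/3·1/4 = 1/3.

1/3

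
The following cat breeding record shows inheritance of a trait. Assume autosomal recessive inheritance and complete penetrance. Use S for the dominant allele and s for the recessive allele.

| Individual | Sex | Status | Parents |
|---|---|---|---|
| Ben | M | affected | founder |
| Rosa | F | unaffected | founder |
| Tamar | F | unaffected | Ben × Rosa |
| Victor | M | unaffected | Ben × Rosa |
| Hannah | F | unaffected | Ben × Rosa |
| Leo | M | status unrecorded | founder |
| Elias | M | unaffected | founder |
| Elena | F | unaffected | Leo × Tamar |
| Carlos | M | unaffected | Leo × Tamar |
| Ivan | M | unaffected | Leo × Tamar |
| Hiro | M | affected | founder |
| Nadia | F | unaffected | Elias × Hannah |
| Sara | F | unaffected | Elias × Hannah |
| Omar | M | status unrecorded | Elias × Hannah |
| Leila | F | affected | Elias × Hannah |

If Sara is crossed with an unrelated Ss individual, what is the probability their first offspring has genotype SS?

1/3

Elias is unaffected so carries S and passed s to Leila (ss), so Elias is Ss.
Hannah is unaffected so carries S and received s from Ben (ss), so Hannah is Ss.
Sara is an unaffected offspring of Elias (Ss) × Hannah (Ss), whose cross gives 1/4 SS : 1/2 Ss : 1/4 ss; conditioning on being unaffected, Sara is SS with probability 1/3, Ss with probability 2/3.
Summing over parental genotype combinations, P(offspring has genotype SS) = 1/3·1/2 + 2/3·1/4 = 1/3.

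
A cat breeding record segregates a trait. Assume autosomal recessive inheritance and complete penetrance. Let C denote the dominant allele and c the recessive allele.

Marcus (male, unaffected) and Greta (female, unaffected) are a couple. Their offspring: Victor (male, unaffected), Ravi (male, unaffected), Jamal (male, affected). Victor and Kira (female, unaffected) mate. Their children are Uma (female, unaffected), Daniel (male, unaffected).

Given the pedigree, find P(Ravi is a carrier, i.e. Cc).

2/3

Marcus is unaffected so carries C and passed c to Jamal (cc), so Marcus is Cc.
Greta is unaffected so carries C and passed c to Jamal (cc), so Greta is Cc.
Their cross gives offspring ratios 1/4 CC : 1/2 Cc : 1/4 cc. Conditioning on Ravi being unaffected, P(Cc) = 1/2 / 3/4 = 2/3.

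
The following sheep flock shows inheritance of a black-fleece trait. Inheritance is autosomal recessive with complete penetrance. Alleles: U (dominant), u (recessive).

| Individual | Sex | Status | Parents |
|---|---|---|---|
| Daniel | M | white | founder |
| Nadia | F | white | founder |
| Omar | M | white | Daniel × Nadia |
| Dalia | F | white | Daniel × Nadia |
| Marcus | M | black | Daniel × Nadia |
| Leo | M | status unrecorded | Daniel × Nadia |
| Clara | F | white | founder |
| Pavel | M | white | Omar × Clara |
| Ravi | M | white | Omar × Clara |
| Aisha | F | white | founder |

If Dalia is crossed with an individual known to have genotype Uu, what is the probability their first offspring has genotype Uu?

Daniel is white so carries U and passed u to Marcus (uu), so Daniel is Uu.
Nadia is white so carries U and passed u to Marcus (uu), so Nadia is Uu.
Dalia is a white offspring of Daniel (Uu) × Nadia (Uu), whose cross gives 1/4 UU : 1/2 Uu : 1/4 uu; conditioning on being white, Dalia is UU with probability 1/3, Uu with probability 2/3.
Summing over parental genotype combinations, P(offspring has genotype Uu) = 1/3·1/2 + 2/3·1/2 = 1/2.

1/2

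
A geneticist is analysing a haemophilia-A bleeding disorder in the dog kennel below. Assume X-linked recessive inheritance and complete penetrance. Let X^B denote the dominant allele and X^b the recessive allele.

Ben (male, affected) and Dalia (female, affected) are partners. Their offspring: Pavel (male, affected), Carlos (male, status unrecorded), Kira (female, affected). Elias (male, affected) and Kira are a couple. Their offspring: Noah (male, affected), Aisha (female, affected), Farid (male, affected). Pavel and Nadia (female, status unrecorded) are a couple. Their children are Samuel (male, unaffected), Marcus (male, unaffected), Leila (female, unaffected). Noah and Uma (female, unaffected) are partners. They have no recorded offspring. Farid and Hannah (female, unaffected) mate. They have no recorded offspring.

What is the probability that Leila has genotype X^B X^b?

1

Leila is unaffected so carries B and received b from Pavel (X^b Y), so Leila is X^B X^b, giving P(X^B X^b) = 1.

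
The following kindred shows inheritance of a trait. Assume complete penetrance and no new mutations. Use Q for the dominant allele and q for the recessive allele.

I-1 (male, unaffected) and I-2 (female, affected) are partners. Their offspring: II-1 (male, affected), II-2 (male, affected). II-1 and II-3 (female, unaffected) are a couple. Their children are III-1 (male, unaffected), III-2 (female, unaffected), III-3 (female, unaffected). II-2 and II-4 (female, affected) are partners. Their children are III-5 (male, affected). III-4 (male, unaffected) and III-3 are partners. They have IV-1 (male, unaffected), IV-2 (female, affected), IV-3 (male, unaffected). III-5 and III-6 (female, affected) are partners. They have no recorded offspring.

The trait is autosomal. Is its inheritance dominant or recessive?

recessive

III-4 and III-3 are both unaffected yet have an affected child IV-2. Under dominance, an affected child requires at least one affected parent, so the trait cannot be dominant.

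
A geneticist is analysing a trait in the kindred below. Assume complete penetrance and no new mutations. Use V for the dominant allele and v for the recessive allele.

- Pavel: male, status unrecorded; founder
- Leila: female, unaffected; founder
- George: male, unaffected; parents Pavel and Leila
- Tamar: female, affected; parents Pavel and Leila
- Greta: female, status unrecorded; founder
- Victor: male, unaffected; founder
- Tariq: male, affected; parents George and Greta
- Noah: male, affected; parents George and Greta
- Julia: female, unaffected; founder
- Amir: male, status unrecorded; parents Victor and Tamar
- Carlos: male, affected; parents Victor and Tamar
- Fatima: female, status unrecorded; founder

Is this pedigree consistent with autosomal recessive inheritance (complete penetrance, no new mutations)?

Yes

A consistent assignment under autosomal recessive exists: Pavel Vv, Leila Vv, George Vv, Tamar vv, Greta Vv, Victor Vv, Tariq vv, Noah vv, Julia VV, Amir Vv, Carlos vv, Fatima VV.
In this assignment every recorded phenotype matches its genotype and every non-founder's genotype is obtainable from its parents' genotypes, so the pedigree is consistent.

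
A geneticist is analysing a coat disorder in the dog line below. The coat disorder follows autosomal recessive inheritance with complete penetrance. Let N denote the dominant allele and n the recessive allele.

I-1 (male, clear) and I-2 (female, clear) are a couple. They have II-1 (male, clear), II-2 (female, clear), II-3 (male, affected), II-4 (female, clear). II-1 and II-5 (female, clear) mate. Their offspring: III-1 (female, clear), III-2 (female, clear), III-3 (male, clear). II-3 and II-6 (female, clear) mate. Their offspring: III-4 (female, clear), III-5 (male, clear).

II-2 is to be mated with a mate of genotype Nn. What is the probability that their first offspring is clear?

I-1 is clear so carries N and passed n to II-3 (nn), so I-1 is Nn.
I-2 is clear so carries N and passed n to II-3 (nn), so I-2 is Nn.
II-2 is a clear offspring of I-1 (Nn) × I-2 (Nn), whose cross gives 1/4 NN : 1/2 Nn : 1/4 nn; conditioning on being clear, II-2 is NN with probability 1/3, Nn with probability 2/3.
Summing over parental genotype combinations, P(offspring is clear) = 1/3·1 + 2/3·3/4 = 5/6.

5/6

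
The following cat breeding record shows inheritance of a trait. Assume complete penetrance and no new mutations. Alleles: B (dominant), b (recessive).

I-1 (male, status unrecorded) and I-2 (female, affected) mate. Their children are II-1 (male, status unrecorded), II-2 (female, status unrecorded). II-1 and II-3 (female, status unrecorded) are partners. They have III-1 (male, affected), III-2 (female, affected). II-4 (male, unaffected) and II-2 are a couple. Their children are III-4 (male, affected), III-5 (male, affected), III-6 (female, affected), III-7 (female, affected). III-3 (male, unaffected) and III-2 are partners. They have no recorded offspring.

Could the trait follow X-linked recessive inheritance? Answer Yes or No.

No

Under X-linked recessive, III-6 (affected, female) cannot arise from II-4 (unaffected) × II-2 (unrecorded).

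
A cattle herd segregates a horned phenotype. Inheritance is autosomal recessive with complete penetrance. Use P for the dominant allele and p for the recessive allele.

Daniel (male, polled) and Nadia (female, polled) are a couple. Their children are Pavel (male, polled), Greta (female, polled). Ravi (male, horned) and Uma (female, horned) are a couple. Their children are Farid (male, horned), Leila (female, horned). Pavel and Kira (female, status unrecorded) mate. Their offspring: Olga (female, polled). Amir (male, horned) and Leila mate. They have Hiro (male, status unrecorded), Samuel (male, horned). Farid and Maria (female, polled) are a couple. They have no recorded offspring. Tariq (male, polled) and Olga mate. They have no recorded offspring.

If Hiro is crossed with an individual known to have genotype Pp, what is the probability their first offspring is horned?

1/2

Hiro received p from Amir (pp) and received p from Leila (pp), so Hiro is pp.
The cross gives 1/2 Pp : 1/2 pp, so P(offspring is horned) = 1/2.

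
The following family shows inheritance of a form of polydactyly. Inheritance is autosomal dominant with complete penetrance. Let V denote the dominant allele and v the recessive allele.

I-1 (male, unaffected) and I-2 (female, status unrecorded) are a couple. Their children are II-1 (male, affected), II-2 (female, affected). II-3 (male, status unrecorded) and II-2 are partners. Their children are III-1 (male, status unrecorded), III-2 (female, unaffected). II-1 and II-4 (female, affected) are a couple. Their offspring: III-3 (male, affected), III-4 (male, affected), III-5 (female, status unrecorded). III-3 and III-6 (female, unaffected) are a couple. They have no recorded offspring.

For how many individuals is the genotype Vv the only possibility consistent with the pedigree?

2

Obligate heterozygotes: II-1 is affected so carries V and received v from I-1 (vv), so II-1 is Vv; II-2 is affected so carries V and received v from I-1 (vv), so II-2 is Vv.
Every other individual is either homozygous by phenotype or has at least one consistent homozygous assignment, so the count is 2.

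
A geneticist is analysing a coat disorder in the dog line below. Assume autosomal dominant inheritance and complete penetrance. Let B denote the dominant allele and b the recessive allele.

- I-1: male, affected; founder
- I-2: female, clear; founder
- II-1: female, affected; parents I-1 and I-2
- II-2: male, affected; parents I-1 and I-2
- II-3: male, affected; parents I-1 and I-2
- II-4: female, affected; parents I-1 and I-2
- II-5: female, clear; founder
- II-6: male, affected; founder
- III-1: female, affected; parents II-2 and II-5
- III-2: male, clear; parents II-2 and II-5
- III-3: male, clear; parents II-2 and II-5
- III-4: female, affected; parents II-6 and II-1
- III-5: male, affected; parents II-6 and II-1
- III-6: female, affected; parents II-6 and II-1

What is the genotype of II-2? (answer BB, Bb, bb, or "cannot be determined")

Bb

From phenotype alone, II-2 is BB or Bb.
II-2 is affected so carries B and received b from I-2 (bb), so II-2 is Bb.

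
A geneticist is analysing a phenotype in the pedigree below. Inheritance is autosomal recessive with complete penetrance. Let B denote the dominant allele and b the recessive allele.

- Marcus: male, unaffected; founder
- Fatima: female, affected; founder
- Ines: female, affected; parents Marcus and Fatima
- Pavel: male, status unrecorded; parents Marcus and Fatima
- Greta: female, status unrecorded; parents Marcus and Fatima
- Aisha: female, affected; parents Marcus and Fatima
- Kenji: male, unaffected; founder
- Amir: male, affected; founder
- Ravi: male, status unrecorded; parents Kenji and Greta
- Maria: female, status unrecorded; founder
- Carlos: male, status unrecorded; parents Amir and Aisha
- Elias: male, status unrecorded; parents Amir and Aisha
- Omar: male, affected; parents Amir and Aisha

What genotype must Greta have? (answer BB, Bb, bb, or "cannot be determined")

Greta's phenotype is unrecorded, and no parent or child forces a single allele at both positions; consistent genotype assignments exist with Greta as Bb or bb.

cannot be determined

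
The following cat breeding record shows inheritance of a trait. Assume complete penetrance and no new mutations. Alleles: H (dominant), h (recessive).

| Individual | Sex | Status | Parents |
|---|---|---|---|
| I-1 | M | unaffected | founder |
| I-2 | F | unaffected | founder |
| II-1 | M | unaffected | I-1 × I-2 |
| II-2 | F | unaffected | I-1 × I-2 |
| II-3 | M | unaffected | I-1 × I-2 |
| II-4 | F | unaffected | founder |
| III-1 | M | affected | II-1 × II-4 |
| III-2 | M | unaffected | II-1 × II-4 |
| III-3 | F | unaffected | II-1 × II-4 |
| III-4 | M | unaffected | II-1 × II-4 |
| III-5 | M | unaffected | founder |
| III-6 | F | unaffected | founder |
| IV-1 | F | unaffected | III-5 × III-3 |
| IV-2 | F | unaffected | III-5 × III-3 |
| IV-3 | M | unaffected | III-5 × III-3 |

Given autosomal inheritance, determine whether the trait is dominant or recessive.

II-1 and II-4 are both unaffected yet have an affected child III-1. Under dominance, an affected child requires at least one affected parent, so the trait cannot be dominant.

recessive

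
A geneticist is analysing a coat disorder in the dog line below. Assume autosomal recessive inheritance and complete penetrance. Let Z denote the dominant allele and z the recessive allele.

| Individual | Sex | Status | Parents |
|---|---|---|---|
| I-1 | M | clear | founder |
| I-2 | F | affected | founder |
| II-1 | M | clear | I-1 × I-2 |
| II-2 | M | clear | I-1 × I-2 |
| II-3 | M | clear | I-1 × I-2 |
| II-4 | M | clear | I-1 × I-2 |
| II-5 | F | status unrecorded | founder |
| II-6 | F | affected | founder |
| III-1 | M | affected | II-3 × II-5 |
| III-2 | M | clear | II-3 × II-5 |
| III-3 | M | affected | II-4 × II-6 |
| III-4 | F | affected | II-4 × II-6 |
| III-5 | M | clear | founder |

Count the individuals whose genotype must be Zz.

4

Obligate heterozygotes: II-1 is clear so carries Z and received z from I-2 (zz), so II-1 is Zz; II-2 is clear so carries Z and received z from I-2 (zz), so II-2 is Zz; II-3 is clear so carries Z and received z from I-2 (zz), so II-3 is Zz; II-4 is clear so carries Z and received z from I-2 (zz), so II-4 is Zz.
Every other individual is either homozygous by phenotype or has at least one consistent homozygous assignment, so the count is 4.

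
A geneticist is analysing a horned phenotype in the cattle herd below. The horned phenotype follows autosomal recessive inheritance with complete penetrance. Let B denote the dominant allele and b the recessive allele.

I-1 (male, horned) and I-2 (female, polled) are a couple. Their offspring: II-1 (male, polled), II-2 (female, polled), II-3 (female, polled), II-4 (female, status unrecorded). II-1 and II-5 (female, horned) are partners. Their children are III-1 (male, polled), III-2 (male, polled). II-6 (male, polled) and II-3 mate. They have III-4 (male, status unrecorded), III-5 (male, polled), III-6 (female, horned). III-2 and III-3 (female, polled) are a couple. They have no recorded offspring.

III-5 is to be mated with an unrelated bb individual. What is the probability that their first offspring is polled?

II-6 is polled so carries B and passed b to III-6 (bb), so II-6 is Bb.
II-3 is polled so carries B and received b from I-1 (bb), so II-3 is Bb.
III-5 is a polled offspring of II-6 (Bb) × II-3 (Bb), whose cross gives 1/4 BB : 1/2 Bb : 1/4 bb; conditioning on being polled, III-5 is BB with probability 1/3, Bb with probability 2/3.
Summing over parental genotype combinations, P(offspring is polled) = 1/3·1 + 2/3·1/2 = 2/3.

2/3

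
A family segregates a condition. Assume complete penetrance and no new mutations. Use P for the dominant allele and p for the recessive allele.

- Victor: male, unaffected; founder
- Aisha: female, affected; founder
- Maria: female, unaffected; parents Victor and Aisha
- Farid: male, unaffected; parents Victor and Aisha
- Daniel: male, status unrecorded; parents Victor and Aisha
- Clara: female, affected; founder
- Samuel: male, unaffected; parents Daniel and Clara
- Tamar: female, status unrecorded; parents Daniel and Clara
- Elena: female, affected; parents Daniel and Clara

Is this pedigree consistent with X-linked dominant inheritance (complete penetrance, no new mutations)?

Yes

A consistent assignment under X-linked dominant exists: Victor X^p Y, Aisha X^P X^p, Maria X^p X^p, Farid X^p Y, Daniel X^P Y, Clara X^P X^p, Samuel X^p Y, Tamar X^P X^P, Elena X^P X^P.
In this assignment every recorded phenotype matches its genotype and every non-founder's genotype is obtainable from its parents' genotypes, so the pedigree is consistent.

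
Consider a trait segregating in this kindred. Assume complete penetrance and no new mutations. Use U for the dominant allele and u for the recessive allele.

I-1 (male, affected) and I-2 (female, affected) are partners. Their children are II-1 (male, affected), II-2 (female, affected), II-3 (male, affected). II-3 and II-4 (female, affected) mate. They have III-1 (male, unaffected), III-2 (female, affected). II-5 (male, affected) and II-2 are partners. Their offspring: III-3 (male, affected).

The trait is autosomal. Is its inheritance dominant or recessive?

II-3 and II-4 are both affected yet have an unaffected child III-1. Under a recessive model two affected parents are homozygous and every child would be affected, so the trait cannot be recessive.

dominant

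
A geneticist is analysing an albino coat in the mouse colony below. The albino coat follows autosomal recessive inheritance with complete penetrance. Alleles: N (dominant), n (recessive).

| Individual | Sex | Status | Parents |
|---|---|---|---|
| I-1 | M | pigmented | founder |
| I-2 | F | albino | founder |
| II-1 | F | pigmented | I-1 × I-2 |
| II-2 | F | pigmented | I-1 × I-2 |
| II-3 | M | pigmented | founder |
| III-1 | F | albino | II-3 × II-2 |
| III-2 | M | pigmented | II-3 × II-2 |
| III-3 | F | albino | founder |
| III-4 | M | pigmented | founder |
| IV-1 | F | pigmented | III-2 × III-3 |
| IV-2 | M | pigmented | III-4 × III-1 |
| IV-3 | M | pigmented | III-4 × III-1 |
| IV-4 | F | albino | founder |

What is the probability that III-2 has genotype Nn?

1/2

II-3 is pigmented so carries N and passed n to III-1 (nn), so II-3 is Nn.
II-2 is pigmented so carries N and received n from I-2 (nn), so II-2 is Nn.
Their cross gives offspring ratios 1/4 NN : 1/2 Nn : 1/4 nn. Conditioning on III-2 being pigmented, P(Nn) = 1/2 / 3/4 = 2/3 before taking III-2's own offspring into account.
III-3 is albino, so III-3 is nn.
Now use III-2's offspring. Probability of each recorded status — pigmented daughter IV-1: 1/2 if III-2 is Nn, 1 if NN.
Bayes: P(Nn) = 2/3·1/2 / (2/3·1/2 + 1/3·1) = 1/2.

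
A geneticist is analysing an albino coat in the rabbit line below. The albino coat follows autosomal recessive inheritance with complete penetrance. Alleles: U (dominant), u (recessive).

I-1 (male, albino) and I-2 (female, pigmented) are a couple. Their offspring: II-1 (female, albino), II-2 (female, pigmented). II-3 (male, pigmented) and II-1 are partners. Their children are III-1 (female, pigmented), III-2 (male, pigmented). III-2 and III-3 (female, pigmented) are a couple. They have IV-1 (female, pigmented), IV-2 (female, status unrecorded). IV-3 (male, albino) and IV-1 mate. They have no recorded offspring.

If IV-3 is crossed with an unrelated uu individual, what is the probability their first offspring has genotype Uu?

0

IV-3 is albino, so IV-3 is uu.
The cross gives 1 uu, so P(offspring has genotype Uu) = 0.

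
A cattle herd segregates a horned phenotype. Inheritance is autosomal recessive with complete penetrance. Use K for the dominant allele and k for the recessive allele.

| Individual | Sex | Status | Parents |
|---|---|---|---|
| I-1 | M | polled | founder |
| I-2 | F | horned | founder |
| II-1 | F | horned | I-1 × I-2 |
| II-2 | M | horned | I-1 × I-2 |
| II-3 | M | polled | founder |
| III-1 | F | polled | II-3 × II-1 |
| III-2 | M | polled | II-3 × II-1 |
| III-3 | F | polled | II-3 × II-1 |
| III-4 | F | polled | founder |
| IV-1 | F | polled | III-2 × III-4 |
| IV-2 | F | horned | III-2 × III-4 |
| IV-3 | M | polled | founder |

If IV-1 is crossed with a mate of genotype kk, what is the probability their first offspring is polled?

III-2 is polled so carries K and received k from II-1 (kk), so III-2 is Kk.
III-4 is polled so carries K and passed k to IV-2 (kk), so III-4 is Kk.
IV-1 is a polled offspring of III-2 (Kk) × III-4 (Kk), whose cross gives 1/4 KK : 1/2 Kk : 1/4 kk; conditioning on being polled, IV-1 is KK with probability 1/3, Kk with probability 2/3.
Summing over parental genotype combinations, P(offspring is polled) = 1/3·1 + 2/3·1/2 = 2/3.

2/3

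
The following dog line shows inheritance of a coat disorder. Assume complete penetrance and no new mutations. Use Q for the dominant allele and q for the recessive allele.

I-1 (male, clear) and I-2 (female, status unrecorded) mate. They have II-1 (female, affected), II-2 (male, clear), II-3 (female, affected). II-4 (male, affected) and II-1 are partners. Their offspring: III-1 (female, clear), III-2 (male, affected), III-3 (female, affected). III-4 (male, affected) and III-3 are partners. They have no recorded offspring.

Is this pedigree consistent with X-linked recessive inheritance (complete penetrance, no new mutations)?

Under X-linked recessive, II-1 (affected, female) cannot arise from I-1 (clear) × I-2 (unrecorded).

No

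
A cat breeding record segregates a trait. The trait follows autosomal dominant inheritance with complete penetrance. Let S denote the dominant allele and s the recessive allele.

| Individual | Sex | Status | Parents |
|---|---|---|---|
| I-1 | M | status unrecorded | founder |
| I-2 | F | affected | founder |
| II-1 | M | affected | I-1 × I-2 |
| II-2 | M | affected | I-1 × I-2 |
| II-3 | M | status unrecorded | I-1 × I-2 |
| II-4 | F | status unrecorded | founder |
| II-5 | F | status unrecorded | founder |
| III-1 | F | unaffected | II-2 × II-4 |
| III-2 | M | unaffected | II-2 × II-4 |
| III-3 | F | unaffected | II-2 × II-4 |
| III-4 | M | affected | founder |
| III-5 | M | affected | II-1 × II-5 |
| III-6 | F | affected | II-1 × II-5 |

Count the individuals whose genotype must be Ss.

Obligate heterozygotes: II-2 is affected so carries S and passed s to III-1 (ss), so II-2 is Ss.
Every other individual is either homozygous by phenotype or has at least one consistent homozygous assignment, so the count is 1.

1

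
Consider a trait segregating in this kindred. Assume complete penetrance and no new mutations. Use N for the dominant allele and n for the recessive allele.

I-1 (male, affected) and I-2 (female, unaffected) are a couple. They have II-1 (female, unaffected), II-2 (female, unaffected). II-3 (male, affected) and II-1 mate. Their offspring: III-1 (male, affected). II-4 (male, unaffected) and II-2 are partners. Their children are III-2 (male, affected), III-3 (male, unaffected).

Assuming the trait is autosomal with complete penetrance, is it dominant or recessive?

recessive

II-4 and II-2 are both unaffected yet have an affected child III-2. Under dominance, an affected child requires at least one affected parent, so the trait cannot be dominant.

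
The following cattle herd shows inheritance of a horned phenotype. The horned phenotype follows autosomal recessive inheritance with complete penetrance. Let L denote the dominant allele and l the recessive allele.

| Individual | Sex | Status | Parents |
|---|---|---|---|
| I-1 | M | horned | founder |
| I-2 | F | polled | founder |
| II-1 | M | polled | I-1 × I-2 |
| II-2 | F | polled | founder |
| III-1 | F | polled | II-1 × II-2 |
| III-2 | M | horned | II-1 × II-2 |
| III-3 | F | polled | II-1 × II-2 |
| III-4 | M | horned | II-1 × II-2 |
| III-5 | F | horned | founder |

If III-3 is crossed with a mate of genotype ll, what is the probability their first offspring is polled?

2/3

II-1 is polled so carries L and received l from I-1 (ll), so II-1 is Ll.
II-2 is polled so carries L and passed l to III-2 (ll), so II-2 is Ll.
III-3 is a polled offspring of II-1 (Ll) × II-2 (Ll), whose cross gives 1/4 LL : 1/2 Ll : 1/4 ll; conditioning on being polled, III-3 is LL with probability 1/3, Ll with probability 2/3.
Summing over parental genotype combinations, P(offspring is polled) = 1/3·1 + 2/3·1/2 = 2/3.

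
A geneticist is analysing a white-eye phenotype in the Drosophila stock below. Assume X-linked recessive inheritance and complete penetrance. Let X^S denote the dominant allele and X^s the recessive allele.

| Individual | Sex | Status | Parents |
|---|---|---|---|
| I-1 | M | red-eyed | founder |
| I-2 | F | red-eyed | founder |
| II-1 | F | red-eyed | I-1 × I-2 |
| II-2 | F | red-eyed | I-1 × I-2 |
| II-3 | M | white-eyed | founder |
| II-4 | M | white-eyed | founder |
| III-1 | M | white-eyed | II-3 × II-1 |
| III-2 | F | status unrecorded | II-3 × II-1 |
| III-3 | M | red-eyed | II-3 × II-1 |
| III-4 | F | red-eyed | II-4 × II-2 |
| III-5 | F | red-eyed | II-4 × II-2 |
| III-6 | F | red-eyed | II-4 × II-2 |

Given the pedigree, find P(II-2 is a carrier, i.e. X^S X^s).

1/9

I-1 is red-eyed, so I-1 is X^S Y.
I-2 is red-eyed so carries S and passed s to II-1 (X^S X^s, whose S came from I-1), so I-2 is X^S X^s.
Their cross gives offspring ratios 1/2 X^S X^S : 1/2 X^S X^s. Conditioning on II-2 being red-eyed, P(X^S X^s) = 1/2 / 1 = 1/2 before taking II-2's own offspring into account.
II-4 is white-eyed, so II-4 is X^s Y.
Now use II-2's offspring. Probability of each recorded status — red-eyed daughter III-4: 1/2 if II-2 is X^S X^s, 1 if X^S X^S; red-eyed daughter III-5: 1/2 if II-2 is X^S X^s, 1 if X^S X^S; red-eyed daughter III-6: 1/2 if II-2 is X^S X^s, 1 if X^S X^S.
Bayes: P(X^S X^s) = 1/2·1/8 / (1/2·1/8 + 1/2·1) = 1/9.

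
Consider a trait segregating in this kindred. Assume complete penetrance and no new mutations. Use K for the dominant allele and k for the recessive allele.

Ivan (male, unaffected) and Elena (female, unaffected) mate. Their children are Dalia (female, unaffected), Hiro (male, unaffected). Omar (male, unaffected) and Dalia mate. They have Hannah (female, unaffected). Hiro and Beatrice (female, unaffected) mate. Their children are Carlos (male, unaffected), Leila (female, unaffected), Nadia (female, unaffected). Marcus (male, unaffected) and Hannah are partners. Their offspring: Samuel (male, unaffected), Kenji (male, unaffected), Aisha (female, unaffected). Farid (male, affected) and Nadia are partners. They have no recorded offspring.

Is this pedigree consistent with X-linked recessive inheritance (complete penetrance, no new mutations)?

Yes

A consistent assignment under X-linked recessive exists: Ivan X^K Y, Elena X^K X^K, Dalia X^K X^K, Hiro X^K Y, Omar X^K Y, Beatrice X^K X^K, Hannah X^K X^K, Marcus X^K Y, Carlos X^K Y, Leila X^K X^K, Nadia X^K X^K, Farid X^k Y, Samuel X^K Y, Kenji X^K Y, Aisha X^K X^K.
In this assignment every recorded phenotype matches its genotype and every non-founder's genotype is obtainable from its parents' genotypes, so the pedigree is consistent.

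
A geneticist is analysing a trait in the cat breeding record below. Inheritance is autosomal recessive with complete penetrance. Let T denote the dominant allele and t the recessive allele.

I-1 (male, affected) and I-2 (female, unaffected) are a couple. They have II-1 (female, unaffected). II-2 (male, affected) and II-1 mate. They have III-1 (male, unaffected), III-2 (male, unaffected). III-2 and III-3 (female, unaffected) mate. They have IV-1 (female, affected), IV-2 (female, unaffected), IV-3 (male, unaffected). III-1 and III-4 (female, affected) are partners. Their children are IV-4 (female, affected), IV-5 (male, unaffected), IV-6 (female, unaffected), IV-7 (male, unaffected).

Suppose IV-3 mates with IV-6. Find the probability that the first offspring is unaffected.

5/6

III-2 is unaffected so carries T and received t from II-2 (tt), so III-2 is Tt.
III-3 is unaffected so carries T and passed t to IV-1 (tt), so III-3 is Tt.
IV-3 is an unaffected offspring of III-2 (Tt) × III-3 (Tt), whose cross gives 1/4 TT : 1/2 Tt : 1/4 tt; conditioning on being unaffected, IV-3 is TT with probability 1/3, Tt with probability 2/3.
IV-6 is unaffected so carries T and received t from III-4 (tt), so IV-6 is Tt.
Summing over parental genotype combinations, P(offspring is unaffected) = 1/3·1 + 2/3·3/4 = 5/6.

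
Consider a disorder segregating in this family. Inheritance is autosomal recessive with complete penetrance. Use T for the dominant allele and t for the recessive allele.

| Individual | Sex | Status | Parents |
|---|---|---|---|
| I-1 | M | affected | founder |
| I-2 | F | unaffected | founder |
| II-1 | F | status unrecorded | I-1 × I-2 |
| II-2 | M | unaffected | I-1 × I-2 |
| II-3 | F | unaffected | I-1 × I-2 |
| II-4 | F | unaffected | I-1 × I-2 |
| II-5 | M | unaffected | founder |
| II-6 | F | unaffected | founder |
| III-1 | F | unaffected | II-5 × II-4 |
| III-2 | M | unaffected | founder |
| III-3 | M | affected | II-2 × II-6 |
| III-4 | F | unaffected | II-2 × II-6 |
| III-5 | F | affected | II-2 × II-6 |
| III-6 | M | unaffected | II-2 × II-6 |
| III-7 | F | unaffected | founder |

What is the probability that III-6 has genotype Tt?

II-2 is unaffected so carries T and received t from I-1 (tt), so II-2 is Tt.
II-6 is unaffected so carries T and passed t to III-3 (tt), so II-6 is Tt.
Their cross gives offspring ratios 1/4 TT : 1/2 Tt : 1/4 tt. Conditioning on III-6 being unaffected, P(Tt) = 1/2 / 3/4 = 2/3.

2/3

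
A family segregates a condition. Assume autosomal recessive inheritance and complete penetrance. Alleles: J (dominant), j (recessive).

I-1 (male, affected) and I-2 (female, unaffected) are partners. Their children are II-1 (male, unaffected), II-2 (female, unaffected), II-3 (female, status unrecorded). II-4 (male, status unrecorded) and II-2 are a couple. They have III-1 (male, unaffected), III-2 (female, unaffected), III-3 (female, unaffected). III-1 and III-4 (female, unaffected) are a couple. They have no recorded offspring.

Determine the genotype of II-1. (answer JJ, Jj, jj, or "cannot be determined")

From phenotype alone, II-1 is JJ or Jj.
II-1 is unaffected so carries J and received j from I-1 (jj), so II-1 is Jj.

Jj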